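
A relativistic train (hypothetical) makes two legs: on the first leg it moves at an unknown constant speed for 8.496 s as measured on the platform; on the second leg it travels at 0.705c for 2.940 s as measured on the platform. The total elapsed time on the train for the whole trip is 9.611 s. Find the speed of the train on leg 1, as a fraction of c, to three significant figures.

β = 0.464

Leg 1: speed unknown; τ_1 = 8.496/γ_1.
Leg 2: γ = 1/√(1 − 0.705²) = 1/√0.5030 = 1.410; τ_2 = 2.940/1.410 = 2.085 s.
Total proper time: τ_1 + 2.085 = 9.611, so τ_1 = 9.611 − 2.085 = 7.526 s.
γ_1 = 8.496/7.526 = 1.129; β = √(1 − 1/γ²) = √0.2153.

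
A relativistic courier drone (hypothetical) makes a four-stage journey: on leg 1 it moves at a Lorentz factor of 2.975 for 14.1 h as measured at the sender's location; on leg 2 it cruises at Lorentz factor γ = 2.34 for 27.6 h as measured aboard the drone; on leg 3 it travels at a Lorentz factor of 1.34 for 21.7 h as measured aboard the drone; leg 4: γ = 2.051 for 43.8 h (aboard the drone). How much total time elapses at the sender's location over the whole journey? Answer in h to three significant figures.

Δt = 198 h

Leg 1: 14.1 h is already measured at the sender's location.
Leg 2: γ = 2.34; Δt_2 = 2.340 × 27.6 = 64.58 h.
Leg 3: γ = 1.34; Δt_3 = 1.340 × 21.7 = 29.08 h.
Leg 4: γ = 2.051; Δt_4 = 2.051 × 43.8 = 89.83 h.
Total: 14.10 + 64.58 + 29.08 + 89.83 h.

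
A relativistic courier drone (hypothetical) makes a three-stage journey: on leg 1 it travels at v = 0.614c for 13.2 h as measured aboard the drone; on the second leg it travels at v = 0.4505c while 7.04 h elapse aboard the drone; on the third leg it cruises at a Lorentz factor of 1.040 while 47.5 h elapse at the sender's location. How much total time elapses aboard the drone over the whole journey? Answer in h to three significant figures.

Leg 1: 13.2 h is already measured aboard the drone.
Leg 2: 7.04 h is already measured aboard the drone.
Leg 3: γ = 1.040; τ_3 = 47.5/1.040 = 45.67 h.
Total: 13.20 + 7.040 + 45.67 h.

τ = 65.9 h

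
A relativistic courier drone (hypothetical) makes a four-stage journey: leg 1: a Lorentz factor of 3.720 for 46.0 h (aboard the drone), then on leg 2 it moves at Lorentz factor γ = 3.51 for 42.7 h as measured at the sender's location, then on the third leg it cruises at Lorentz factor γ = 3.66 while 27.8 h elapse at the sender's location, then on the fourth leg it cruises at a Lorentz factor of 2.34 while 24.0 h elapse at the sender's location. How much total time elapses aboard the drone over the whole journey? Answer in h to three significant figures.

Leg 1: 46.0 h is already measured aboard the drone.
Leg 2: γ = 3.51; τ_2 = 42.7/3.510 = 12.17 h.
Leg 3: γ = 3.66; τ_3 = 27.8/3.660 = 7.596 h.
Leg 4: γ = 2.34; τ_4 = 24.0/2.340 = 10.26 h.
Total: 46.00 + 12.17 + 7.596 + 10.26 h.

τ = 76.0 h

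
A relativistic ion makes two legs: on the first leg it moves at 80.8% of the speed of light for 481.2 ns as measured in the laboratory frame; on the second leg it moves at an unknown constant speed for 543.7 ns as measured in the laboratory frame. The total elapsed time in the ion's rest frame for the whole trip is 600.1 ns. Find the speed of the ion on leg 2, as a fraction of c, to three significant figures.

β = 0.813

Leg 1: β = 0.808; γ = 1/√(1 − 0.808²) = 1/√0.3471 = 1.697; τ_1 = 481.2/1.697 = 283.5 ns.
Leg 2: speed unknown; τ_2 = 543.7/γ_2.
Total proper time: 283.5 + τ_2 = 600.1, so τ_2 = 600.1 − 283.5 = 316.6 ns.
γ_2 = 543.7/316.6 = 1.717; β = √(1 − 1/γ²) = √0.6610.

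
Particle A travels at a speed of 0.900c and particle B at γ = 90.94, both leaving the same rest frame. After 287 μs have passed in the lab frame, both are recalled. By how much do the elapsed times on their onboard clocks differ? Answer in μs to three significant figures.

|τ_A − τ_B| = 122 μs

A: γ = 1/√(1 − 0.900²) = 1/√0.1900 = 2.294; τ_A = 287/2.294 = 125.1 μs.
B: γ = 90.94; τ_B = 287/90.94 = 3.156 μs.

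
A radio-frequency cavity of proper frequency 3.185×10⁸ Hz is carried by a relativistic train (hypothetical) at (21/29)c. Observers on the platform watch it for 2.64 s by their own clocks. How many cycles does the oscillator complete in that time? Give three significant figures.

N = 5.80×10⁸

γ = 1/√(1 − (21/29)²) = 29/20 = 1.450
During 2.64 s of lab time, the oscillator's proper time advances by τ = Δt/γ = 2.64/1.450 = 1.821 s = 1.821×10⁰ s.
N = f × τ = 3.185×10⁸ × 1.821×10⁰ = 5.799×10⁸.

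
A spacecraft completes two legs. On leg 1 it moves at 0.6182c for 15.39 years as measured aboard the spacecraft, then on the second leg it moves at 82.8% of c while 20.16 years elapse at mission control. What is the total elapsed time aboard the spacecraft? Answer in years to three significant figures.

Leg 1: 15.39 years is already measured aboard the spacecraft.
Leg 2: β = 0.828; γ = 1/√(1 − 0.828²) = 1/√0.3144 = 1.783; τ_2 = 20.16/1.783 = 11.30 years.
Total: 15.39 + 11.30 years.

τ = 26.7 years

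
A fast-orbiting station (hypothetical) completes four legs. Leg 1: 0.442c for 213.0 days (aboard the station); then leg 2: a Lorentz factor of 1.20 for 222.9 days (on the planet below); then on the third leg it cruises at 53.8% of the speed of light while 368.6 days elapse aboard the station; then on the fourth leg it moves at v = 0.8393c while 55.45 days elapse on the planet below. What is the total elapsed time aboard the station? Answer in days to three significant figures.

Leg 1: 213.0 days is already measured aboard the station.
Leg 2: γ = 1.20; τ_2 = 222.9/1.200 = 185.8 days.
Leg 3: 368.6 days is already measured aboard the station.
Leg 4: γ = 1/√(1 − 0.8393²) = 1/√0.2956 = 1.839; τ_4 = 55.45/1.839 = 30.15 days.
Total: 213.0 + 185.8 + 368.6 + 30.15 days.

τ = 797 days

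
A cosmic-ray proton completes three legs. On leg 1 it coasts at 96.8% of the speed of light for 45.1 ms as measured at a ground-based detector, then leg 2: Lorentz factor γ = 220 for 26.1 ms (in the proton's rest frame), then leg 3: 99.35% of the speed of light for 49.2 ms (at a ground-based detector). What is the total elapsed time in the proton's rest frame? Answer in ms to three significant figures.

τ = 43.0 ms

Leg 1: β = 0.968; γ = 1/√(1 − 0.968²) = 1/√0.06298 = 3.985; τ_1 = 45.1/3.985 = 11.32 ms.
Leg 2: 26.1 ms is already measured in the proton's rest frame.
Leg 3: β = 0.9935; γ = 1/√(1 − 0.9935²) = 1/√0.01296 = 8.785; τ_3 = 49.2/8.785 = 5.601 ms.
Total: 11.32 + 26.10 + 5.601 ms.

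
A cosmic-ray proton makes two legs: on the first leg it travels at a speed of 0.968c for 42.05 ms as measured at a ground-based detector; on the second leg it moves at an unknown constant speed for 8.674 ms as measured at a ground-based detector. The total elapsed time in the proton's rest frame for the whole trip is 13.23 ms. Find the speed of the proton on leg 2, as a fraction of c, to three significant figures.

Leg 1: γ = 1/√(1 − 0.968²) = 1/√0.06298 = 3.985; τ_1 = 42.05/3.985 = 10.55 ms.
Leg 2: speed unknown; τ_2 = 8.674/γ_2.
Total proper time: 10.55 + τ_2 = 13.23, so τ_2 = 13.23 − 10.55 = 2.678 ms.
γ_2 = 8.674/2.678 = 3.240; β = √(1 − 1/γ²) = √0.9047.

β = 0.951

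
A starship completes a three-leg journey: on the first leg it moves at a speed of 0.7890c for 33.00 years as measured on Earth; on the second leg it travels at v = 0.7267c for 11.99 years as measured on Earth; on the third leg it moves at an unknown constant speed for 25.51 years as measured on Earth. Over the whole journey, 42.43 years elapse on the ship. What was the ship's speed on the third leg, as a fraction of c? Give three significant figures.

Leg 1: γ = 1/√(1 − 0.7890²) = 1/√0.3775 = 1.628; τ_1 = 33.00/1.628 = 20.27 years.
Leg 2: γ = 1/√(1 − 0.7267²) = 1/√0.4719 = 1.456; τ_2 = 11.99/1.456 = 8.237 years.
Leg 3: speed unknown; τ_3 = 25.51/γ_3.
Total proper time: 20.27 + 8.237 + τ_3 = 42.43, so τ_3 = 42.43 − 28.51 = 13.92 years.
γ_3 = 25.51/13.92 = 1.833; β = √(1 − 1/γ²) = √0.7023.

β = 0.838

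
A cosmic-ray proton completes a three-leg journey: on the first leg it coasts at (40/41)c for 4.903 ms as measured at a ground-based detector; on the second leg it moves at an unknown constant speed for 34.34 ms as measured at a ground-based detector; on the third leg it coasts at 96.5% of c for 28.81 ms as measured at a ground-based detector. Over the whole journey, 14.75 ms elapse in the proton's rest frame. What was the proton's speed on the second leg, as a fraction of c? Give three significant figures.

β = 0.984

Leg 1: γ = 1/√(1 − (40/41)²) = 41/9 ≈ 4.556; τ_1 = 4.903/4.556 = 1.076 ms.
Leg 2: speed unknown; τ_2 = 34.34/γ_2.
Leg 3: β = 0.965; γ = 1/√(1 − 0.965²) = 1/√0.06878 = 3.813; τ_3 = 28.81/3.813 = 7.555 ms.
Total proper time: 1.076 + τ_2 + 7.555 = 14.75, so τ_2 = 14.75 − 8.632 = 6.118 ms.
γ_2 = 34.34/6.118 = 5.613; β = √(1 − 1/γ²) = √0.9683.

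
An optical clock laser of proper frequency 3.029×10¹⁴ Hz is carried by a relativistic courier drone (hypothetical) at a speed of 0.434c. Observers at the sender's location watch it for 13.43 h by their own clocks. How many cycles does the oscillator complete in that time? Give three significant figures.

γ = 1/√(1 − 0.434²) = 1/√0.8116 = 1.110
During 13.43 h of lab time, the oscillator's proper time advances by τ = Δt/γ = 13.43/1.110 = 12.10 h = 4.356×10⁴ s.
N = f × τ = 3.029×10¹⁴ × 4.356×10⁴ = 1.319×10¹⁹.

N = 1.32×10¹⁹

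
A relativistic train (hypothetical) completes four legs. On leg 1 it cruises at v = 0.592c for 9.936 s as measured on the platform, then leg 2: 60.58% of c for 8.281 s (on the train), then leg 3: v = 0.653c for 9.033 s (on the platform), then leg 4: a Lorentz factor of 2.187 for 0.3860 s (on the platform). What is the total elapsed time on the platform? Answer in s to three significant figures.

Δt = 29.8 s

Leg 1: 9.936 s is already measured on the platform.
Leg 2: β = 0.6058; γ = 1/√(1 − 0.6058²) = 1/√0.6330 = 1.257; Δt_2 = 1.257 × 8.281 = 10.41 s.
Leg 3: 9.033 s is already measured on the platform.
Leg 4: 0.3860 s is already measured on the platform.
Total: 9.936 + 10.41 + 9.033 + 0.3860 s.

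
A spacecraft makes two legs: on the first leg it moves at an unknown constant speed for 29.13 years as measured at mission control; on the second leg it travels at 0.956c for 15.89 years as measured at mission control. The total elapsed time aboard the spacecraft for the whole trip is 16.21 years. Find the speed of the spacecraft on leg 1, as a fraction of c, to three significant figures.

β = 0.918

Leg 1: speed unknown; τ_1 = 29.13/γ_1.
Leg 2: γ = 1/√(1 − 0.956²) = 1/√0.08606 = 3.409; τ_2 = 15.89/3.409 = 4.662 years.
Total proper time: τ_1 + 4.662 = 16.21, so τ_1 = 16.21 − 4.662 = 11.55 years.
γ_1 = 29.13/11.55 = 2.522; β = √(1 − 1/γ²) = √0.8428.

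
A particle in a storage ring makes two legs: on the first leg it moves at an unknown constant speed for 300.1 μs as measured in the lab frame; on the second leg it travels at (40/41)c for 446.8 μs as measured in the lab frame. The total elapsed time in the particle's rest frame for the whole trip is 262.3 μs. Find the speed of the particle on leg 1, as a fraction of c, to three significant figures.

Leg 1: speed unknown; τ_1 = 300.1/γ_1.
Leg 2: γ = 1/√(1 − (40/41)²) = 41/9 ≈ 4.556; τ_2 = 446.8/4.556 = 98.08 μs.
Total proper time: τ_1 + 98.08 = 262.3, so τ_1 = 262.3 − 98.08 = 164.2 μs.
γ_1 = 300.1/164.2 = 1.827; β = √(1 − 1/γ²) = √0.7005.

β = 0.837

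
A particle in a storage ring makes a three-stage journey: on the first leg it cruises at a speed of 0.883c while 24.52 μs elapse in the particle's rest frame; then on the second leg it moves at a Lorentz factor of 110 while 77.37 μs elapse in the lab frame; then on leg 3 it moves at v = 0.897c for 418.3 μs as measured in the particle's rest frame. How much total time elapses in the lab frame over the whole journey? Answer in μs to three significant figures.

Δt = 1080 μs

Leg 1: γ = 1/√(1 − 0.883²) = 1/√0.2203 = 2.131; Δt_1 = 2.131 × 24.52 = 52.24 μs.
Leg 2: 77.37 μs is already measured in the lab frame.
Leg 3: γ = 1/√(1 − 0.897²) = 1/√0.1954 = 2.262; Δt_3 = 2.262 × 418.3 = 946.3 μs.
Total: 52.24 + 77.37 + 946.3 μs.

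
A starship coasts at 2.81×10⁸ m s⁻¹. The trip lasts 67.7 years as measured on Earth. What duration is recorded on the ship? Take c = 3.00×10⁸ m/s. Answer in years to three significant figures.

τ = 23.7 years

β = 2.81×10⁸/3.00×10⁸ = 0.9367; γ = 1/√(1 − 0.9367²) = 2.855
The interval measured on Earth is the dilated one; the clock on the ship measures the proper time τ = Δt/γ = 67.7/2.855 years.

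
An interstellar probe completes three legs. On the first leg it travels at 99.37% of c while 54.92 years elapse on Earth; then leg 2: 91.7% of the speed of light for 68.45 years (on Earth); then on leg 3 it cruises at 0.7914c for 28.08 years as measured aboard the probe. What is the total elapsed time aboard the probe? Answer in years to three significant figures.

Leg 1: β = 0.9937; γ = 1/√(1 − 0.9937²) = 1/√0.01256 = 8.923; τ_1 = 54.92/8.923 = 6.155 years.
Leg 2: β = 0.917; γ = 1/√(1 − 0.917²) = 1/√0.1591 = 2.507; τ_2 = 68.45/2.507 = 27.30 years.
Leg 3: 28.08 years is already measured aboard the probe.
Total: 6.155 + 27.30 + 28.08 years.

τ = 61.5 years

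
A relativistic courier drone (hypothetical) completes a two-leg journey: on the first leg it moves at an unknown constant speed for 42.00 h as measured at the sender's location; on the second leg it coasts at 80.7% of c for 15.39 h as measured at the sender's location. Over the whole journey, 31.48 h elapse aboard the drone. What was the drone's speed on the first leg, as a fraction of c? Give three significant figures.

β = 0.846

Leg 1: speed unknown; τ_1 = 42.00/γ_1.
Leg 2: β = 0.807; γ = 1/√(1 − 0.807²) = 1/√0.3488 = 1.693; τ_2 = 15.39/1.693 = 9.089 h.
Total proper time: τ_1 + 9.089 = 31.48, so τ_1 = 31.48 − 9.089 = 22.39 h.
γ_1 = 42.00/22.39 = 1.876; β = √(1 − 1/γ²) = √0.7158.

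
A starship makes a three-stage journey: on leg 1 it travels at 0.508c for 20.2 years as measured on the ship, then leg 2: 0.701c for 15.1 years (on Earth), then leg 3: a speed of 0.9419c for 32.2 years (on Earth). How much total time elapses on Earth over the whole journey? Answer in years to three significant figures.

Δt = 70.8 years

Leg 1: γ = 1/√(1 − 0.508²) = 1/√0.7419 = 1.161; Δt_1 = 1.161 × 20.2 = 23.45 years.
Leg 2: 15.1 years is already measured on Earth.
Leg 3: 32.2 years is already measured on Earth.
Total: 23.45 + 15.10 + 32.20 years.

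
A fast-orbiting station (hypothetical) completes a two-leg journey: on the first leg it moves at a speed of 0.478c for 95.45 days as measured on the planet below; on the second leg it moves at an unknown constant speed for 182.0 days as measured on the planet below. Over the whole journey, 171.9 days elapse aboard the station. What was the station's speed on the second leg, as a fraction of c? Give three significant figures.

Leg 1: γ = 1/√(1 − 0.478²) = 1/√0.7715 = 1.138; τ_1 = 95.45/1.138 = 83.84 days.
Leg 2: speed unknown; τ_2 = 182.0/γ_2.
Total proper time: 83.84 + τ_2 = 171.9, so τ_2 = 171.9 − 83.84 = 88.06 days.
γ_2 = 182.0/88.06 = 2.067; β = √(1 − 1/γ²) = √0.7659.

β = 0.875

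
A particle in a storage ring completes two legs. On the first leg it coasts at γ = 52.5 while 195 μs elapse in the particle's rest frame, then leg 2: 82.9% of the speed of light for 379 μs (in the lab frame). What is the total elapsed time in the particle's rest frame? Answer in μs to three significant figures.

Leg 1: 195 μs is already measured in the particle's rest frame.
Leg 2: β = 0.829; γ = 1/√(1 − 0.829²) = 1/√0.3128 = 1.788; τ_2 = 379/1.788 = 212.0 μs.
Total: 195.0 + 212.0 μs.

τ = 407 μs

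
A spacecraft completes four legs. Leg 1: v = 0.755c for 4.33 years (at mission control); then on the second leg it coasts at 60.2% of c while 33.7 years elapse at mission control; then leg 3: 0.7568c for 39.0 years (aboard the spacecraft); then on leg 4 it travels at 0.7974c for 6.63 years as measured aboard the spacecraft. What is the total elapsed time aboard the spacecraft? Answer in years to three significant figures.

τ = 75.4 years

Leg 1: γ = 1/√(1 − 0.755²) = 1/√0.4300 = 1.525; τ_1 = 4.33/1.525 = 2.839 years.
Leg 2: β = 0.602; γ = 1/√(1 − 0.602²) = 1/√0.6376 = 1.252; τ_2 = 33.7/1.252 = 26.91 years.
Leg 3: 39.0 years is already measured aboard the spacecraft.
Leg 4: 6.63 years is already measured aboard the spacecraft.
Total: 2.839 + 26.91 + 39.00 + 6.630 years.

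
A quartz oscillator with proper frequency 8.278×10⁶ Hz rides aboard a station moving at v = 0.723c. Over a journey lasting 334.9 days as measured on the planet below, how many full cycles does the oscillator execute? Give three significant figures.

N = 1.65×10¹⁴

γ = 1/√(1 − 0.723²) = 1/√0.4773 = 1.447
The oscillator's own cycle count is N = f × τ where τ is the proper time aboard the station. τ = Δt/γ = 334.9/1.447 = 231.4 days = 1.999×10⁷ s.
N = 8.278×10⁶ × 1.999×10⁷ = 1.655×10¹⁴.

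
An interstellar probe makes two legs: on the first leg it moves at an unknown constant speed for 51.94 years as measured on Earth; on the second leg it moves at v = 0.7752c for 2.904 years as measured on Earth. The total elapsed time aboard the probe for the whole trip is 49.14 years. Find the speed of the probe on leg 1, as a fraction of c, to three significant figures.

Leg 1: speed unknown; τ_1 = 51.94/γ_1.
Leg 2: γ = 1/√(1 − 0.7752²) = 1/√0.3991 = 1.583; τ_2 = 2.904/1.583 = 1.835 years.
Total proper time: τ_1 + 1.835 = 49.14, so τ_1 = 49.14 − 1.835 = 47.31 years.
γ_1 = 51.94/47.31 = 1.098; β = √(1 − 1/γ²) = √0.1705.

β = 0.413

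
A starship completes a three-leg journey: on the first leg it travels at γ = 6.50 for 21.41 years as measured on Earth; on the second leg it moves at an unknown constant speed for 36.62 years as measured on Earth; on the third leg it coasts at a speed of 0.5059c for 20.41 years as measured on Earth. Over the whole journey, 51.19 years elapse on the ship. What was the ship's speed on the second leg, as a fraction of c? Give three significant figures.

β = 0.562

Leg 1: γ = 6.50; τ_1 = 21.41/6.500 = 3.294 years.
Leg 2: speed unknown; τ_2 = 36.62/γ_2.
Leg 3: γ = 1/√(1 − 0.5059²) = 1/√0.7441 = 1.159; τ_3 = 20.41/1.159 = 17.61 years.
Total proper time: 3.294 + τ_2 + 17.61 = 51.19, so τ_2 = 51.19 − 20.90 = 30.29 years.
γ_2 = 36.62/30.29 = 1.209; β = √(1 − 1/γ²) = √0.3158.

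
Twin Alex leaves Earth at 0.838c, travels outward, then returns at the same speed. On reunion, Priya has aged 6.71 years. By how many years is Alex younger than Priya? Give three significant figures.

Δt − τ = 3.05 years

γ = 1/√(1 − 0.838²) = 1/√0.2978 = 1.833
Alex's elapsed proper time: τ = 6.71/1.833 = 3.661 years.
Age gap = Δt − τ = 6.71 − 3.661 years.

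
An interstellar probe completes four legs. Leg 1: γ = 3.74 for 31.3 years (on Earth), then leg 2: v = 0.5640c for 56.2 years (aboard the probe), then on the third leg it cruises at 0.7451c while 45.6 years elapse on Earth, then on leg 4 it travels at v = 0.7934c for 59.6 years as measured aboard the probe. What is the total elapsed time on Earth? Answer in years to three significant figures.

Δt = 243 years

Leg 1: 31.3 years is already measured on Earth.
Leg 2: γ = 1/√(1 − 0.5640²) = 1/√0.6819 = 1.211; Δt_2 = 1.211 × 56.2 = 68.06 years.
Leg 3: 45.6 years is already measured on Earth.
Leg 4: γ = 1/√(1 − 0.7934²) = 1/√0.3705 = 1.643; Δt_4 = 1.643 × 59.6 = 97.91 years.
Total: 31.30 + 68.06 + 45.60 + 97.91 years.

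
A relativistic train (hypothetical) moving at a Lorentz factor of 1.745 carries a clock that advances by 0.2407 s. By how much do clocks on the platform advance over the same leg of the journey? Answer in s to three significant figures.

Δt = 0.420 s

γ = 1.745
The interval measured on the train is the proper time (both events occur at the same place in that frame); the lab-frame interval is Δt = γτ = 1.745 × 0.2407 s.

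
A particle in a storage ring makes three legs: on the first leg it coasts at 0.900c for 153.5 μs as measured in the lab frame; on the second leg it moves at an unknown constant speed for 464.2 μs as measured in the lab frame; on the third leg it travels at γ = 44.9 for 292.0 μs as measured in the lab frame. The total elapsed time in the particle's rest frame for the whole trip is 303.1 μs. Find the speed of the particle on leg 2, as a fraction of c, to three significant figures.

β = 0.869

Leg 1: γ = 1/√(1 − 0.900²) = 1/√0.1900 = 2.294; τ_1 = 153.5/2.294 = 66.91 μs.
Leg 2: speed unknown; τ_2 = 464.2/γ_2.
Leg 3: γ = 44.9; τ_3 = 292.0/44.90 = 6.503 μs.
Total proper time: 66.91 + τ_2 + 6.503 = 303.1, so τ_2 = 303.1 − 73.41 = 229.7 μs.
γ_2 = 464.2/229.7 = 2.021; β = √(1 − 1/γ²) = √0.7552.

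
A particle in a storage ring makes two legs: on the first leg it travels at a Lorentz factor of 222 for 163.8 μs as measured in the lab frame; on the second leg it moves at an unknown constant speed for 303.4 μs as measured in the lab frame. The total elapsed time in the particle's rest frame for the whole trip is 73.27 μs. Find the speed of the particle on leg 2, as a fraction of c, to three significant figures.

β = 0.971

Leg 1: γ = 222; τ_1 = 163.8/222.0 = 0.7378 μs.
Leg 2: speed unknown; τ_2 = 303.4/γ_2.
Total proper time: 0.7378 + τ_2 = 73.27, so τ_2 = 73.27 − 0.7378 = 72.53 μs.
γ_2 = 303.4/72.53 = 4.183; β = √(1 − 1/γ²) = √0.9428.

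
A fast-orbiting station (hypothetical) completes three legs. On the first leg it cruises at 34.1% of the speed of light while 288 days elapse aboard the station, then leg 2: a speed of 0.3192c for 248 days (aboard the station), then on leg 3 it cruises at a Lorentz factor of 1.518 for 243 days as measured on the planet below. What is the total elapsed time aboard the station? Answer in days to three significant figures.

τ = 696 days

Leg 1: 288 days is already measured aboard the station.
Leg 2: 248 days is already measured aboard the station.
Leg 3: γ = 1.518; τ_3 = 243/1.518 = 160.1 days.
Total: 288.0 + 248.0 + 160.1 days.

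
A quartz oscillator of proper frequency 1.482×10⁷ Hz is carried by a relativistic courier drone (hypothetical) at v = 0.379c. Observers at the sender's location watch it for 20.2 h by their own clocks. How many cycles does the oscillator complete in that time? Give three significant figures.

N = 9.97×10¹¹

γ = 1/√(1 − 0.379²) = 1/√0.8564 = 1.081
During 20.2 h of lab time, the oscillator's proper time advances by τ = Δt/γ = 20.2/1.081 = 18.69 h = 6.729×10⁴ s.
N = f × τ = 1.482×10⁷ × 6.729×10⁴ = 9.973×10¹¹.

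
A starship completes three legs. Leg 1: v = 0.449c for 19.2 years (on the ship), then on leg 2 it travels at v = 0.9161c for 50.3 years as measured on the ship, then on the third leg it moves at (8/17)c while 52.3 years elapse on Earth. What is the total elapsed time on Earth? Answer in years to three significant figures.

Leg 1: γ = 1/√(1 − 0.449²) = 1/√0.7984 = 1.119; Δt_1 = 1.119 × 19.2 = 21.49 years.
Leg 2: γ = 1/√(1 − 0.9161²) = 1/√0.1608 = 2.494; Δt_2 = 2.494 × 50.3 = 125.5 years.
Leg 3: 52.3 years is already measured on Earth.
Total: 21.49 + 125.5 + 52.30 years.

Δt = 199 years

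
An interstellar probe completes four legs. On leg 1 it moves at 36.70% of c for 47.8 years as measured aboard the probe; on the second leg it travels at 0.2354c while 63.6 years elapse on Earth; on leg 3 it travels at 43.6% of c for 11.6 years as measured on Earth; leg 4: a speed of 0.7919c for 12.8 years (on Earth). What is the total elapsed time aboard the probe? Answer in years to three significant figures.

τ = 128 years

Leg 1: 47.8 years is already measured aboard the probe.
Leg 2: γ = 1/√(1 − 0.2354²) = 1/√0.9446 = 1.029; τ_2 = 63.6/1.029 = 61.81 years.
Leg 3: β = 0.436; γ = 1/√(1 − 0.436²) = 1/√0.8099 = 1.111; τ_3 = 11.6/1.111 = 10.44 years.
Leg 4: γ = 1/√(1 − 0.7919²) = 1/√0.3729 = 1.638; τ_4 = 12.8/1.638 = 7.816 years.
Total: 47.80 + 61.81 + 10.44 + 7.816 years.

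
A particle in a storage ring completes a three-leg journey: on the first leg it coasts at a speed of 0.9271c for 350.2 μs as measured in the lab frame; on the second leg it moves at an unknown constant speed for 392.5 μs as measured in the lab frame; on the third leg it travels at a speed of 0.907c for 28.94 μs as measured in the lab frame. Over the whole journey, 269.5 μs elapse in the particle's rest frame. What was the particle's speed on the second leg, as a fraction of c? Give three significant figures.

Leg 1: γ = 1/√(1 − 0.9271²) = 1/√0.1405 = 2.668; τ_1 = 350.2/2.668 = 131.3 μs.
Leg 2: speed unknown; τ_2 = 392.5/γ_2.
Leg 3: γ = 1/√(1 − 0.907²) = 1/√0.1774 = 2.375; τ_3 = 28.94/2.375 = 12.19 μs.
Total proper time: 131.3 + τ_2 + 12.19 = 269.5, so τ_2 = 269.5 − 143.4 = 126.1 μs.
γ_2 = 392.5/126.1 = 3.114; β = √(1 − 1/γ²) = √0.8969.

β = 0.947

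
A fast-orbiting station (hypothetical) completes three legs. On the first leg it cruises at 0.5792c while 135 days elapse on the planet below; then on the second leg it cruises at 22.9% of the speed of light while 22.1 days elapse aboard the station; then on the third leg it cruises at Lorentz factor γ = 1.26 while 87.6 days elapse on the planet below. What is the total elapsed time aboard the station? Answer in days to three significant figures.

τ = 202 days

Leg 1: γ = 1/√(1 − 0.5792²) = 1/√0.6645 = 1.227; τ_1 = 135/1.227 = 110.1 days.
Leg 2: 22.1 days is already measured aboard the station.
Leg 3: γ = 1.26; τ_3 = 87.6/1.260 = 69.52 days.
Total: 110.1 + 22.10 + 69.52 days.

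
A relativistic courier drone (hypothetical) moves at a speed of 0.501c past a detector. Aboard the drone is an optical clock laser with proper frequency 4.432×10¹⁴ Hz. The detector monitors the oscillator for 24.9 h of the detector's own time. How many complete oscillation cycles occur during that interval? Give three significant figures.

γ = 1/√(1 − 0.501²) = 1/√0.7490 = 1.155
During 24.9 h of lab time, the oscillator's proper time advances by τ = Δt/γ = 24.9/1.155 = 21.55 h = 7.758×10⁴ s.
N = f × τ = 4.432×10¹⁴ × 7.758×10⁴ = 3.438×10¹⁹.

N = 3.44×10¹⁹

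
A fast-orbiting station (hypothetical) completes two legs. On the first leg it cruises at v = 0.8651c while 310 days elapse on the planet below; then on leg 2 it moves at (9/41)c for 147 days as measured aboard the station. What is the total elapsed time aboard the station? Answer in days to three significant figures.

τ = 302 days

Leg 1: γ = 1/√(1 − 0.8651²) = 1/√0.2516 = 1.994; τ_1 = 310/1.994 = 155.5 days.
Leg 2: 147 days is already measured aboard the station.
Total: 155.5 + 147.0 days.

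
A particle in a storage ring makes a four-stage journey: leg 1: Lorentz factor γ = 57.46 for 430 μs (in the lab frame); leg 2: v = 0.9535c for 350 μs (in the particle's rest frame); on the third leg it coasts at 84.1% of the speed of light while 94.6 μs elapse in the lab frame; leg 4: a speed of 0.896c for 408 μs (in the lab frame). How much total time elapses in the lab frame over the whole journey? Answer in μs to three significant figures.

Δt = 2090 μs

Leg 1: 430 μs is already measured in the lab frame.
Leg 2: γ = 1/√(1 − 0.9535²) = 1/√0.09084 = 3.318; Δt_2 = 3.318 × 350 = 1161 μs.
Leg 3: 94.6 μs is already measured in the lab frame.
Leg 4: 408 μs is already measured in the lab frame.
Total: 430.0 + 1161 + 94.60 + 408.0 μs.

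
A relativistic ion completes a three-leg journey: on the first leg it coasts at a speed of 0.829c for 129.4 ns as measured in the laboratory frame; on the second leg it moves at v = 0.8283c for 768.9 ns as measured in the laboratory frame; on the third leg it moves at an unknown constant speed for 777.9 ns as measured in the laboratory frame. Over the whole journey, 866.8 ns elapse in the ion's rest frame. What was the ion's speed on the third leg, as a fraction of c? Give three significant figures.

Leg 1: γ = 1/√(1 − 0.829²) = 1/√0.3128 = 1.788; τ_1 = 129.4/1.788 = 72.37 ns.
Leg 2: γ = 1/√(1 − 0.8283²) = 1/√0.3139 = 1.785; τ_2 = 768.9/1.785 = 430.8 ns.
Leg 3: speed unknown; τ_3 = 777.9/γ_3.
Total proper time: 72.37 + 430.8 + τ_3 = 866.8, so τ_3 = 866.8 − 503.2 = 363.6 ns.
γ_3 = 777.9/363.6 = 2.139; β = √(1 − 1/γ²) = √0.7815.

β = 0.884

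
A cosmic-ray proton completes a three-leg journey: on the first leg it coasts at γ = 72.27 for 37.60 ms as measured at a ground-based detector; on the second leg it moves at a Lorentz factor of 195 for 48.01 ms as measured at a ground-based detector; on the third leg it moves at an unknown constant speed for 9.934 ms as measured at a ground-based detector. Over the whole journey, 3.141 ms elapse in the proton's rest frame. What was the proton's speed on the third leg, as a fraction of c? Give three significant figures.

Leg 1: γ = 72.27; τ_1 = 37.60/72.27 = 0.5203 ms.
Leg 2: γ = 195; τ_2 = 48.01/195.0 = 0.2462 ms.
Leg 3: speed unknown; τ_3 = 9.934/γ_3.
Total proper time: 0.5203 + 0.2462 + τ_3 = 3.141, so τ_3 = 3.141 − 0.7665 = 2.375 ms.
γ_3 = 9.934/2.375 = 4.184; β = √(1 − 1/γ²) = √0.9429.

β = 0.971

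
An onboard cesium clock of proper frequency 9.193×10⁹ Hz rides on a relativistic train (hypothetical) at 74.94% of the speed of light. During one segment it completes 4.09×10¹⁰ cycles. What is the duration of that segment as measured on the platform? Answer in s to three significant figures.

Δt = 6.72 s

β = 0.7494; γ = 1/√(1 − 0.7494²) = 1/√0.4384 = 1.510
Proper time for N cycles: τ = N/f = 4.09×10¹⁰/(9.193×10⁹) = 4.449×10⁰ s = 4.449 s.
Lab-frame duration Δt = γτ = 1.510 × 4.449 = 6.719 s.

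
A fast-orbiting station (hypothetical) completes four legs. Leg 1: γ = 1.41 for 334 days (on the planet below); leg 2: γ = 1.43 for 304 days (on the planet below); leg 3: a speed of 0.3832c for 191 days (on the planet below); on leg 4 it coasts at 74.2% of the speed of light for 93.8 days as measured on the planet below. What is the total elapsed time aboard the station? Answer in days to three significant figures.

Leg 1: γ = 1.41; τ_1 = 334/1.410 = 236.9 days.
Leg 2: γ = 1.43; τ_2 = 304/1.430 = 212.6 days.
Leg 3: γ = 1/√(1 − 0.3832²) = 1/√0.8532 = 1.083; τ_3 = 191/1.083 = 176.4 days.
Leg 4: β = 0.742; γ = 1/√(1 − 0.742²) = 1/√0.4494 = 1.492; τ_4 = 93.8/1.492 = 62.88 days.
Total: 236.9 + 212.6 + 176.4 + 62.88 days.

τ = 689 days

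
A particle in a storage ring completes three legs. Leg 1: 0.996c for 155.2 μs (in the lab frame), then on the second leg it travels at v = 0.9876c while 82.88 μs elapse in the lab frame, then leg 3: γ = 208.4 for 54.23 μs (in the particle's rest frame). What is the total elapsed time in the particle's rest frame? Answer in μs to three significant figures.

Leg 1: γ = 1/√(1 − 0.996²) = 1/√0.007984 = 11.19; τ_1 = 155.2/11.19 = 13.87 μs.
Leg 2: γ = 1/√(1 − 0.9876²) = 1/√0.02465 = 6.370; τ_2 = 82.88/6.370 = 13.01 μs.
Leg 3: 54.23 μs is already measured in the particle's rest frame.
Total: 13.87 + 13.01 + 54.23 μs.

τ = 81.1 μs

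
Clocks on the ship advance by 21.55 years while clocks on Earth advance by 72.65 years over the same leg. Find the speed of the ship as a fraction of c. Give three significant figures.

v = 0.955c

The proper time is measured on the ship (both events occur at the ship's location); Δt is measured on Earth. γ = Δt/τ = 72.65/21.55 = 3.371.
β = √(1 − 1/γ²) = √(1 − 0.08799) = √0.9120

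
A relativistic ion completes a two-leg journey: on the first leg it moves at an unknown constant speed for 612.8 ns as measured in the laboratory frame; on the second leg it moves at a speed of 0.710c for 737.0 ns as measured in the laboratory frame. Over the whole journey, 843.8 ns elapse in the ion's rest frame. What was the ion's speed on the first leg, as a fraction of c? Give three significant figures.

Leg 1: speed unknown; τ_1 = 612.8/γ_1.
Leg 2: γ = 1/√(1 − 0.710²) = 1/√0.4959 = 1.420; τ_2 = 737.0/1.420 = 519.0 ns.
Total proper time: τ_1 + 519.0 = 843.8, so τ_1 = 843.8 − 519.0 = 324.8 ns.
γ_1 = 612.8/324.8 = 1.887; β = √(1 − 1/γ²) = √0.7191.

β = 0.848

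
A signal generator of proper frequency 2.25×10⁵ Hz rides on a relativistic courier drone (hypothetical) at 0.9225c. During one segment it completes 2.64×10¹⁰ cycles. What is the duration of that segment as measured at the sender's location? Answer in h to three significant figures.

Δt = 84.4 h

γ = 1/√(1 − 0.9225²) = 1/√0.1490 = 2.591
Proper time for N cycles: τ = N/f = 2.64×10¹⁰/(2.25×10⁵) = 1.173×10⁵ s = 32.59 h.
Lab-frame duration Δt = γτ = 2.591 × 32.59 = 84.44 h.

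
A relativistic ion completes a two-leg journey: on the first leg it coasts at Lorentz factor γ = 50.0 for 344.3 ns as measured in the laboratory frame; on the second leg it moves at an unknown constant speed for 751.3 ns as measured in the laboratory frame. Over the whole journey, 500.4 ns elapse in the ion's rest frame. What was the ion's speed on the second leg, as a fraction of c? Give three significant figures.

Leg 1: γ = 50.0; τ_1 = 344.3/50.00 = 6.886 ns.
Leg 2: speed unknown; τ_2 = 751.3/γ_2.
Total proper time: 6.886 + τ_2 = 500.4, so τ_2 = 500.4 − 6.886 = 493.5 ns.
γ_2 = 751.3/493.5 = 1.522; β = √(1 − 1/γ²) = √0.5685.

β = 0.754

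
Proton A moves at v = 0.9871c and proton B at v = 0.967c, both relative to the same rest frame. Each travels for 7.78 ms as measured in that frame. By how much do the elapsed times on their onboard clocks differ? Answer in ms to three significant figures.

A: γ = 1/√(1 − 0.9871²) = 1/√0.02563 = 6.246; τ_A = 7.78/6.246 = 1.246 ms.
B: γ = 1/√(1 − 0.967²) = 1/√0.06491 = 3.925; τ_B = 7.78/3.925 = 1.982 ms.

|τ_A − τ_B| = 0.737 ms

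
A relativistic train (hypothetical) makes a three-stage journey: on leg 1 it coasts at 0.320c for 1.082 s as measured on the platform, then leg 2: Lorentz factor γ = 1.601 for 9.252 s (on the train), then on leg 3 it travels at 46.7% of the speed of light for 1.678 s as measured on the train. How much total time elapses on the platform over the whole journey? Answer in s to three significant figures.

Δt = 17.8 s

Leg 1: 1.082 s is already measured on the platform.
Leg 2: γ = 1.601; Δt_2 = 1.601 × 9.252 = 14.81 s.
Leg 3: β = 0.467; γ = 1/√(1 − 0.467²) = 1/√0.7819 = 1.131; Δt_3 = 1.131 × 1.678 = 1.898 s.
Total: 1.082 + 14.81 + 1.898 s.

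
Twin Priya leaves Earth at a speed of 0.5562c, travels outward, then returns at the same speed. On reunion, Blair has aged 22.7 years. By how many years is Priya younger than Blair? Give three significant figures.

Δt − τ = 3.84 years

γ = 1/√(1 − 0.5562²) = 1/√0.6906 = 1.203
Priya's elapsed proper time: τ = 22.7/1.203 = 18.86 years.
Age gap = Δt − τ = 22.7 − 18.86 years.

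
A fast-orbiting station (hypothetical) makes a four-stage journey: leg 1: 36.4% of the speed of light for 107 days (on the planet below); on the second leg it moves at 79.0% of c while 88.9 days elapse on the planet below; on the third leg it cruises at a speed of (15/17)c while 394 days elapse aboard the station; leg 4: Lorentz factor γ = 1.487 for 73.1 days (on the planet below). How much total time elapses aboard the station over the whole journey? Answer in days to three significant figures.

τ = 597 days

Leg 1: β = 0.364; γ = 1/√(1 − 0.364²) = 1/√0.8675 = 1.074; τ_1 = 107/1.074 = 99.66 days.
Leg 2: β = 0.790; γ = 1/√(1 − 0.790²) = 1/√0.3759 = 1.631; τ_2 = 88.9/1.631 = 54.51 days.
Leg 3: 394 days is already measured aboard the station.
Leg 4: γ = 1.487; τ_4 = 73.1/1.487 = 49.16 days.
Total: 99.66 + 54.51 + 394.0 + 49.16 days.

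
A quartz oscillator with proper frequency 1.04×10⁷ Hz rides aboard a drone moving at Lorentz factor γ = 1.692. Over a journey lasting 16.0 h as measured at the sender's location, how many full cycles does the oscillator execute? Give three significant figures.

γ = 1.692
The oscillator's own cycle count is N = f × τ where τ is the proper time aboard the drone. τ = Δt/γ = 16.0/1.692 = 9.456 h = 3.404×10⁴ s.
N = 1.04×10⁷ × 3.404×10⁴ = 3.540×10¹¹.

N = 3.54×10¹¹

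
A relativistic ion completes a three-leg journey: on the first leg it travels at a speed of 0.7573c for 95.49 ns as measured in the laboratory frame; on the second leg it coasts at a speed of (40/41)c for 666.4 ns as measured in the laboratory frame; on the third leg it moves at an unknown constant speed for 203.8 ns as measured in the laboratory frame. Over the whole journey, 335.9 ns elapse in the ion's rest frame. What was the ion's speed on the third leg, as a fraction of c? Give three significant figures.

Leg 1: γ = 1/√(1 − 0.7573²) = 1/√0.4265 = 1.531; τ_1 = 95.49/1.531 = 62.36 ns.
Leg 2: γ = 1/√(1 − (40/41)²) = 41/9 ≈ 4.556; τ_2 = 666.4/4.556 = 146.3 ns.
Leg 3: speed unknown; τ_3 = 203.8/γ_3.
Total proper time: 62.36 + 146.3 + τ_3 = 335.9, so τ_3 = 335.9 − 208.6 = 127.3 ns.
γ_3 = 203.8/127.3 = 1.602; β = √(1 − 1/γ²) = √0.6101.

β = 0.781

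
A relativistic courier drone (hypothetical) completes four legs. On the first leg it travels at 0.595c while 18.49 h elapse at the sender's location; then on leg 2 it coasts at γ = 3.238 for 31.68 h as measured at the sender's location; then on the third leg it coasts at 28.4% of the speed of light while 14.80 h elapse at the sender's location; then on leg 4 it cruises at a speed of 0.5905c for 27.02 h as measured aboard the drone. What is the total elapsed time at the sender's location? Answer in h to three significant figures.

Leg 1: 18.49 h is already measured at the sender's location.
Leg 2: 31.68 h is already measured at the sender's location.
Leg 3: 14.80 h is already measured at the sender's location.
Leg 4: γ = 1/√(1 − 0.5905²) = 1/√0.6513 = 1.239; Δt_4 = 1.239 × 27.02 = 33.48 h.
Total: 18.49 + 31.68 + 14.80 + 33.48 h.

Δt = 98.5 h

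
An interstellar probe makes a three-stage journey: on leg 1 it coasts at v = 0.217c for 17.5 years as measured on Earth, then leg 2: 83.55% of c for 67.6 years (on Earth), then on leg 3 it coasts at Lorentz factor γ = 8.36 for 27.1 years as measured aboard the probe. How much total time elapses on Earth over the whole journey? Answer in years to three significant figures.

Leg 1: 17.5 years is already measured on Earth.
Leg 2: 67.6 years is already measured on Earth.
Leg 3: γ = 8.36; Δt_3 = 8.360 × 27.1 = 226.6 years.
Total: 17.50 + 67.60 + 226.6 years.

Δt = 312 years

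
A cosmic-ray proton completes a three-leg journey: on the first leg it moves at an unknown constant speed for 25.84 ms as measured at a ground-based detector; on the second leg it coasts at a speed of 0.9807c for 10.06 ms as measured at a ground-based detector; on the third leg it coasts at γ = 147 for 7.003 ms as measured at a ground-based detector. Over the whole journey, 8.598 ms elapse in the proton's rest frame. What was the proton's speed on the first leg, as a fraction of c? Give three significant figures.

β = 0.967

Leg 1: speed unknown; τ_1 = 25.84/γ_1.
Leg 2: γ = 1/√(1 − 0.9807²) = 1/√0.03823 = 5.115; τ_2 = 10.06/5.115 = 1.967 ms.
Leg 3: γ = 147; τ_3 = 7.003/147.0 = 0.04764 ms.
Total proper time: τ_1 + 1.967 + 0.04764 = 8.598, so τ_1 = 8.598 − 2.015 = 6.583 ms.
γ_1 = 25.84/6.583 = 3.925; β = √(1 − 1/γ²) = √0.9351.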